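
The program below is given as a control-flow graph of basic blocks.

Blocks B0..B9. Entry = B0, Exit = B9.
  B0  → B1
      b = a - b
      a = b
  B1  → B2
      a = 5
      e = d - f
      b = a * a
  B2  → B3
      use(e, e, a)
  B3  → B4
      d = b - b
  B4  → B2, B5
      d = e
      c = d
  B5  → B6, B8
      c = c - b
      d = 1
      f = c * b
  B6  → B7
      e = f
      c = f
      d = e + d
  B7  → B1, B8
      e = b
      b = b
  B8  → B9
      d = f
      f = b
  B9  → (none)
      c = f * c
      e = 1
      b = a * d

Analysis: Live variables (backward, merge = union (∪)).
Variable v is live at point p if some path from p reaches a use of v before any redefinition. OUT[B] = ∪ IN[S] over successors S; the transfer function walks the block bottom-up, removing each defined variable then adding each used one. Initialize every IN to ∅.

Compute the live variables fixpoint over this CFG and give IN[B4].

Answer: {a, b, e}

Working:
Fixpoint table:
  B0:   IN={a, b, d, f}   OUT={d, f}
  B1:   IN={d, f}   OUT={a, b, e}
  B2:   IN={a, b, e}   OUT={a, b, e}
  B3:   IN={a, b, e}   OUT={a, b, e}
  B4:   IN={a, b, e}   OUT={a, b, c, e}
  B5:   IN={a, b, c}   OUT={a, b, c, d, f}
  B6:   IN={a, b, d, f}   OUT={a, b, c, d, f}
  B7:   IN={a, b, c, d, f}   OUT={a, b, c, d, f}
  B8:   IN={a, b, c, f}   OUT={a, c, d, f}
  B9:   IN={a, c, d, f}   OUT={}

Merge at B4: OUT[B4] = IN[B2] ⊔ IN[B5] = {a, b, c, e}
Applying B4's transfer function to that OUT value gives IN[B4] (row B4 above).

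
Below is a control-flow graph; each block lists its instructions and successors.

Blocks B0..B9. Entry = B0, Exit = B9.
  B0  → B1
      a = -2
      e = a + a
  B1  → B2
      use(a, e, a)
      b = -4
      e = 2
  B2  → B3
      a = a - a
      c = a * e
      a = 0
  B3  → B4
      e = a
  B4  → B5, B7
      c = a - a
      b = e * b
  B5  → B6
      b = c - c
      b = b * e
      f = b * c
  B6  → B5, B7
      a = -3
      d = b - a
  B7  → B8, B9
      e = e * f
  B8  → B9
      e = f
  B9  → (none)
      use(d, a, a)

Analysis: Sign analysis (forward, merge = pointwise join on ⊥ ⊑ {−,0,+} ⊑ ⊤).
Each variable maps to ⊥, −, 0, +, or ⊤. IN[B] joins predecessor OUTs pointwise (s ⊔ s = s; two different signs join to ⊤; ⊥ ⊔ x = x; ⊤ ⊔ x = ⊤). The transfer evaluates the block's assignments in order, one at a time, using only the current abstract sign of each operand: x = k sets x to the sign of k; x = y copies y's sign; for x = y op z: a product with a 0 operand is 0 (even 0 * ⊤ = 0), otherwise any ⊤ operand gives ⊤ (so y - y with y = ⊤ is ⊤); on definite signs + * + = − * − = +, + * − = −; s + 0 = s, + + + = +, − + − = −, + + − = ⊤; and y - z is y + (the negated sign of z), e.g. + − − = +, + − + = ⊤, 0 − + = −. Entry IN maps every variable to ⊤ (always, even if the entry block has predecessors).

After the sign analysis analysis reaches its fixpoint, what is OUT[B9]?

Answer: {a: ⊤, b: 0, c: 0, d: ⊤, e: ⊤, f: ⊤}

Working:
Per-block solution:
  B0:  IN=(all ⊤)  OUT={a:-, e:-; rest ⊤}
  B1:  IN={a:-, e:-; rest ⊤}  OUT={a:-, b:-, e:+; rest ⊤}
  B2:  IN={a:-, b:-, e:+; rest ⊤}  OUT={a:0, b:-, e:+; rest ⊤}
  B3:  IN={a:0, b:-, e:+; rest ⊤}  OUT={a:0, b:-, e:0; rest ⊤}
  B4:  IN={a:0, b:-, e:0; rest ⊤}  OUT={a:0, b:0, c:0, e:0; rest ⊤}
  B5:  IN={b:0, c:0, e:0; rest ⊤}  OUT={b:0, c:0, e:0, f:0; rest ⊤}
  B6:  IN={b:0, c:0, e:0, f:0; rest ⊤}  OUT={a:-, b:0, c:0, d:+, e:0, f:0; rest ⊤}
  B7:  IN={b:0, c:0, e:0; rest ⊤}  OUT={b:0, c:0, e:0; rest ⊤}
  B8:  IN={b:0, c:0, e:0; rest ⊤}  OUT={b:0, c:0; rest ⊤}
  B9:  IN={b:0, c:0; rest ⊤}  OUT={b:0, c:0; rest ⊤}

Merge at B9: IN[B9] = OUT[B7] ⊔ OUT[B8] = {a: ⊤, b: 0, c: 0, d: ⊤, e: ⊤, f: ⊤}
Applying B9's transfer function to that IN value gives OUT[B9] (row B9 above).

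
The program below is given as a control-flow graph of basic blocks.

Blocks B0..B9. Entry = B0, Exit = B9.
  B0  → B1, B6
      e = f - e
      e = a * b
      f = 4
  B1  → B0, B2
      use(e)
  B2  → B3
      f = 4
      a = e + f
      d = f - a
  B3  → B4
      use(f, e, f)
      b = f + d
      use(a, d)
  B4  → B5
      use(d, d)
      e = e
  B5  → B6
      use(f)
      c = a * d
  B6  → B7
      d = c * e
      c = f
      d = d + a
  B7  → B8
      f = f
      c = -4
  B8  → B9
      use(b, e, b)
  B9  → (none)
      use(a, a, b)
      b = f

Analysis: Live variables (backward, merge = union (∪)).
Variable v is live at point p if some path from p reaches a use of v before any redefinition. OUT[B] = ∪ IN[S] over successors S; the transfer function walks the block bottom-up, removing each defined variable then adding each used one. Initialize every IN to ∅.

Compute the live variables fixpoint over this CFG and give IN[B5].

Answer: {a, b, d, e, f}

Derivation:
Converged values:
  B0:   IN={a, b, c, e, f}   OUT={a, b, c, e, f}
  B1:   IN={a, b, c, e, f}   OUT={a, b, c, e, f}
  B2:   IN={e}   OUT={a, d, e, f}
  B3:   IN={a, d, e, f}   OUT={a, b, d, e, f}
  B4:   IN={a, b, d, e, f}   OUT={a, b, d, e, f}
  B5:   IN={a, b, d, e, f}   OUT={a, b, c, e, f}
  B6:   IN={a, b, c, e, f}   OUT={a, b, e, f}
  B7:   IN={a, b, e, f}   OUT={a, b, e, f}
  B8:   IN={a, b, e, f}   OUT={a, b, f}
  B9:   IN={a, b, f}   OUT={}

Merge at B5: OUT[B5] = IN[B6] = {a, b, c, e, f}
Applying B5's transfer function to that OUT value gives IN[B5] (row B5 above).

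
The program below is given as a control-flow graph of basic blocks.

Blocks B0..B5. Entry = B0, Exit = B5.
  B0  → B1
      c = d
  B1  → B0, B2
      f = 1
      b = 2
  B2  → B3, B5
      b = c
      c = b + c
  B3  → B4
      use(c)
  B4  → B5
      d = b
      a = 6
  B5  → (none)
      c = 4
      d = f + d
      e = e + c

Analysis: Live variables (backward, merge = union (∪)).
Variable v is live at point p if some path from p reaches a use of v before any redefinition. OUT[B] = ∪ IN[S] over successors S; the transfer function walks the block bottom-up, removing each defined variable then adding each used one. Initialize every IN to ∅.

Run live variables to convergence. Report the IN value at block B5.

Answer: {d, e, f}

Trace:
Converged values:
  B0: | IN={d, e} | OUT={c, d, e}
  B1: | IN={c, d, e} | OUT={c, d, e, f}
  B2: | IN={c, d, e, f} | OUT={b, c, d, e, f}
  B3: | IN={b, c, e, f} | OUT={b, e, f}
  B4: | IN={b, e, f} | OUT={d, e, f}
  B5: | IN={d, e, f} | OUT={}

B5 is the boundary node: OUT[B5] = {}
Applying B5's transfer function to that OUT value gives IN[B5] (row B5 above).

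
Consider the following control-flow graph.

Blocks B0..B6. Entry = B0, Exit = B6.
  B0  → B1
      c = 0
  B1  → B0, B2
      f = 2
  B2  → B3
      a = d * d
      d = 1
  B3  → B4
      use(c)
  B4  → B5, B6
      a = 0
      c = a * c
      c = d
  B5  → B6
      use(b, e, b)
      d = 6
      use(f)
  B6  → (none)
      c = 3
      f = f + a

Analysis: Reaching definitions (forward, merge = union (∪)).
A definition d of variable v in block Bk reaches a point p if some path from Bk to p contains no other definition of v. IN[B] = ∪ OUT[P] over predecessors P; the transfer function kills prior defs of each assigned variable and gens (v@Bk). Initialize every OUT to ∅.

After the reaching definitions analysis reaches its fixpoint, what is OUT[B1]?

Converged values:
  B0:   IN={c@B0, f@B1}   OUT={c@B0, f@B1}
  B1:   IN={c@B0, f@B1}   OUT={c@B0, f@B1}
  B2:   IN={c@B0, f@B1}   OUT={a@B2, c@B0, d@B2, f@B1}
  B3:   IN={a@B2, c@B0, d@B2, f@B1}   OUT={a@B2, c@B0, d@B2, f@B1}
  B4:   IN={a@B2, c@B0, d@B2, f@B1}   OUT={a@B4, c@B4, d@B2, f@B1}
  B5:   IN={a@B4, c@B4, d@B2, f@B1}   OUT={a@B4, c@B4, d@B5, f@B1}
  B6:   IN={a@B4, c@B4, d@B2, d@B5, f@B1}   OUT={a@B4, c@B6, d@B2, d@B5, f@B6}

Merge at B1: IN[B1] = OUT[B0] = {c@B0, f@B1}
Applying B1's transfer function to that IN value gives OUT[B1] (row B1 above).

Answer: {c@B0, f@B1}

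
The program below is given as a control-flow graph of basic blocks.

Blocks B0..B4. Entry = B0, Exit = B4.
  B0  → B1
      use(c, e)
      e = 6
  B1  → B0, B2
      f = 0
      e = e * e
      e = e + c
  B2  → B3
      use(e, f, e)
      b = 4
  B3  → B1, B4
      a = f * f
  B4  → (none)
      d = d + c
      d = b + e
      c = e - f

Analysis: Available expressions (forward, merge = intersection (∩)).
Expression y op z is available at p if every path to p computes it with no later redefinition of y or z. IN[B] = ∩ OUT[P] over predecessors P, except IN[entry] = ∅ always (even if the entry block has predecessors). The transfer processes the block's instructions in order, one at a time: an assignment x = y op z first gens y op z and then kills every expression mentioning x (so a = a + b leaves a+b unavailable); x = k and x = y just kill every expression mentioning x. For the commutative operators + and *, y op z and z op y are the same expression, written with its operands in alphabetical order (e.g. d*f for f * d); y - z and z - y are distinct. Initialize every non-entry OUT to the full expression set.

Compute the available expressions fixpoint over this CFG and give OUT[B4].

Answer: {b+e, e-f, f*f}

Trace:
Converged values:
  B0: | IN={} | OUT={}
  B1: | IN={} | OUT={}
  B2: | IN={} | OUT={}
  B3: | IN={} | OUT={f*f}
  B4: | IN={f*f} | OUT={b+e, e-f, f*f}

Merge at B4: IN[B4] = OUT[B3] = {f*f}
Applying B4's transfer function to that IN value gives OUT[B4] (row B4 above).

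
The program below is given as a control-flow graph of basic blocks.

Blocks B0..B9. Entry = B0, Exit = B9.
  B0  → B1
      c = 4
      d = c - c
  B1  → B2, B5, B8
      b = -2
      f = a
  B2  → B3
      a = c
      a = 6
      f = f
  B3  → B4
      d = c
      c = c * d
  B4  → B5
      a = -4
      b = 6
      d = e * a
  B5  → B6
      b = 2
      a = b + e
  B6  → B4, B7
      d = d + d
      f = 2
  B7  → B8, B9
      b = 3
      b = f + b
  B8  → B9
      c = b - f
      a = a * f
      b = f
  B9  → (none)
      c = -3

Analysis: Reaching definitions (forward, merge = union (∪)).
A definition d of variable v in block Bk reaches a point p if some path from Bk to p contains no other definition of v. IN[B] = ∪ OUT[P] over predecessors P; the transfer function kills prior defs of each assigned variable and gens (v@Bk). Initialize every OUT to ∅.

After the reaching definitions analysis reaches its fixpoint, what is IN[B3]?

Per-block solution:
  B0: | IN={} | OUT={c@B0, d@B0}
  B1: | IN={c@B0, d@B0} | OUT={b@B1, c@B0, d@B0, f@B1}
  B2: | IN={b@B1, c@B0, d@B0, f@B1} | OUT={a@B2, b@B1, c@B0, d@B0, f@B2}
  B3: | IN={a@B2, b@B1, c@B0, d@B0, f@B2} | OUT={a@B2, b@B1, c@B3, d@B3, f@B2}
  B4: | IN={a@B2, a@B5, b@B1, b@B5, c@B0, c@B3, d@B3, d@B6, f@B2, f@B6} | OUT={a@B4, b@B4, c@B0, c@B3, d@B4, f@B2, f@B6}
  B5: | IN={a@B4, b@B1, b@B4, c@B0, c@B3, d@B0, d@B4, f@B1, f@B2, f@B6} | OUT={a@B5, b@B5, c@B0, c@B3, d@B0, d@B4, f@B1, f@B2, f@B6}
  B6: | IN={a@B5, b@B5, c@B0, c@B3, d@B0, d@B4, f@B1, f@B2, f@B6} | OUT={a@B5, b@B5, c@B0, c@B3, d@B6, f@B6}
  B7: | IN={a@B5, b@B5, c@B0, c@B3, d@B6, f@B6} | OUT={a@B5, b@B7, c@B0, c@B3, d@B6, f@B6}
  B8: | IN={a@B5, b@B1, b@B7, c@B0, c@B3, d@B0, d@B6, f@B1, f@B6} | OUT={a@B8, b@B8, c@B8, d@B0, d@B6, f@B1, f@B6}
  B9: | IN={a@B5, a@B8, b@B7, b@B8, c@B0, c@B3, c@B8, d@B0, d@B6, f@B1, f@B6} | OUT={a@B5, a@B8, b@B7, b@B8, c@B9, d@B0, d@B6, f@B1, f@B6}

Merge at B3: IN[B3] = OUT[B2] = {a@B2, b@B1, c@B0, d@B0, f@B2}

Answer: {a@B2, b@B1, c@B0, d@B0, f@B2}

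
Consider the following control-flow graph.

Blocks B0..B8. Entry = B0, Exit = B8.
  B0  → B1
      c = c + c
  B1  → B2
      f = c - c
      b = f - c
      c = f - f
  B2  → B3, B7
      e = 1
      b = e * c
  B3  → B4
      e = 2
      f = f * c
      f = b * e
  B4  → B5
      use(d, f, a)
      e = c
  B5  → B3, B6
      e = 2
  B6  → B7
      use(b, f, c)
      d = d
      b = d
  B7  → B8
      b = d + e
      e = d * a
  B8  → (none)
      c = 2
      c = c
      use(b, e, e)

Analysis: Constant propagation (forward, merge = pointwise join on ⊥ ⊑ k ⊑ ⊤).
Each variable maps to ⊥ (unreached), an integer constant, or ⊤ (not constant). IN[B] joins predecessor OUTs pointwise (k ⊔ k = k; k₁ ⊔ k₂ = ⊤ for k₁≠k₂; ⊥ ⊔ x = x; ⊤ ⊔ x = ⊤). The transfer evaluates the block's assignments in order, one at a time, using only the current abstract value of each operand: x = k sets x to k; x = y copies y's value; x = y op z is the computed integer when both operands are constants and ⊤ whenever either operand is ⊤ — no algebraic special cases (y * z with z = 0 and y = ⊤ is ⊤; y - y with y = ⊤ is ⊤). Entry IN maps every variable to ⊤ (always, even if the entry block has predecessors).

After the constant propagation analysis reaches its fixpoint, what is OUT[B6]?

Answer: {a: ⊤, b: ⊤, c: ⊤, d: ⊤, e: 2, f: ⊤}

Working:
Per-block solution:
  B0:   IN=(all ⊤)   OUT=(all ⊤)
  B1:   IN=(all ⊤)   OUT=(all ⊤)
  B2:   IN=(all ⊤)   OUT={e:1; rest ⊤}
  B3:   IN=(all ⊤)   OUT={e:2; rest ⊤}
  B4:   IN={e:2; rest ⊤}   OUT=(all ⊤)
  B5:   IN=(all ⊤)   OUT={e:2; rest ⊤}
  B6:   IN={e:2; rest ⊤}   OUT={e:2; rest ⊤}
  B7:   IN=(all ⊤)   OUT=(all ⊤)
  B8:   IN=(all ⊤)   OUT={c:2; rest ⊤}

Merge at B6: IN[B6] = OUT[B5] = {a: ⊤, b: ⊤, c: ⊤, d: ⊤, e: 2, f: ⊤}
Applying B6's transfer function to that IN value gives OUT[B6] (row B6 above).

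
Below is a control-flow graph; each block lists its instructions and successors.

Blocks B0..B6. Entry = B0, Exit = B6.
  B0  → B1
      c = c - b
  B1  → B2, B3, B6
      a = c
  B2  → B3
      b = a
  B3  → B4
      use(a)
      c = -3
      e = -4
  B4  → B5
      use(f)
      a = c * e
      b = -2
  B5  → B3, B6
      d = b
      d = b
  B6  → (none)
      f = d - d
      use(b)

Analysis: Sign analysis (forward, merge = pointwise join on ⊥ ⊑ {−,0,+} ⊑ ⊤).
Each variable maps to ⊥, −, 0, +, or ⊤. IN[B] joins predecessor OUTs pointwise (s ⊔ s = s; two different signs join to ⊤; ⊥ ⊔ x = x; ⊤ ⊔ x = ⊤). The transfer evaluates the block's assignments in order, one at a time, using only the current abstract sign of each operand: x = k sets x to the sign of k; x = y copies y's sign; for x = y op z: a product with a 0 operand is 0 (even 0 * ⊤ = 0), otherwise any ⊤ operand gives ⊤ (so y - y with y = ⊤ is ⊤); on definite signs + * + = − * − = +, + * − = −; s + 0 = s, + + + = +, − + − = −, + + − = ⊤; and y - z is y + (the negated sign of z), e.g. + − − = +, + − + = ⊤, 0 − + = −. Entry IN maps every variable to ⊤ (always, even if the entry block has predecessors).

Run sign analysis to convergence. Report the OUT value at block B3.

Answer: {a: ⊤, b: ⊤, c: -, d: ⊤, e: -, f: ⊤}

Working:
Fixpoint table:
  B0: | IN=(all ⊤) | OUT=(all ⊤)
  B1: | IN=(all ⊤) | OUT=(all ⊤)
  B2: | IN=(all ⊤) | OUT=(all ⊤)
  B3: | IN=(all ⊤) | OUT={c:-, e:-; rest ⊤}
  B4: | IN={c:-, e:-; rest ⊤} | OUT={a:+, b:-, c:-, e:-; rest ⊤}
  B5: | IN={a:+, b:-, c:-, e:-; rest ⊤} | OUT={a:+, b:-, c:-, d:-, e:-; rest ⊤}
  B6: | IN=(all ⊤) | OUT=(all ⊤)

Merge at B3: IN[B3] = OUT[B1] ⊔ OUT[B2] ⊔ OUT[B5] = {a: ⊤, b: ⊤, c: ⊤, d: ⊤, e: ⊤, f: ⊤}
Applying B3's transfer function to that IN value gives OUT[B3] (row B3 above).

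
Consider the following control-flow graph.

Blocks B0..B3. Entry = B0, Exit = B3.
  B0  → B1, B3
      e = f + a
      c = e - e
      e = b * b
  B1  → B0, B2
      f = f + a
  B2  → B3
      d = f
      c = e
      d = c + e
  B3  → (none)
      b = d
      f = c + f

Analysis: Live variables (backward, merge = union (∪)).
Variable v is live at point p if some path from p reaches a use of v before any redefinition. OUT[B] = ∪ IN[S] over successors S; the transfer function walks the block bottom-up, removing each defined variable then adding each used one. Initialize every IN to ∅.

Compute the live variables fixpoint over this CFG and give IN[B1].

Converged values:
  B0:   IN={a, b, d, f}   OUT={a, b, c, d, e, f}
  B1:   IN={a, b, d, e, f}   OUT={a, b, d, e, f}
  B2:   IN={e, f}   OUT={c, d, f}
  B3:   IN={c, d, f}   OUT={}

Merge at B1: OUT[B1] = IN[B0] ⊔ IN[B2] = {a, b, d, e, f}
Applying B1's transfer function to that OUT value gives IN[B1] (row B1 above).

Answer: {a, b, d, e, f}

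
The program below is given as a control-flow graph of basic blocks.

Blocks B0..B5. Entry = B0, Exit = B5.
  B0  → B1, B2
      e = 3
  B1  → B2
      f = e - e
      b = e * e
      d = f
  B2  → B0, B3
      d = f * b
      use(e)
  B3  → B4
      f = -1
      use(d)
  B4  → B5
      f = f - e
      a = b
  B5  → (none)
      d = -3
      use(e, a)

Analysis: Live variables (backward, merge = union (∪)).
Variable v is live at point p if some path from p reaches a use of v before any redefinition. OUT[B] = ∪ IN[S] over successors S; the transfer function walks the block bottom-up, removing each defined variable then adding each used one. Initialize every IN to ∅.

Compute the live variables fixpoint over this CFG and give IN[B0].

Answer: {b, f}

Trace:
Converged values:
  B0:   IN={b, f}   OUT={b, e, f}
  B1:   IN={e}   OUT={b, e, f}
  B2:   IN={b, e, f}   OUT={b, d, e, f}
  B3:   IN={b, d, e}   OUT={b, e, f}
  B4:   IN={b, e, f}   OUT={a, e}
  B5:   IN={a, e}   OUT={}

Merge at B0: OUT[B0] = IN[B1] ⊔ IN[B2] = {b, e, f}
Applying B0's transfer function to that OUT value gives IN[B0] (row B0 above).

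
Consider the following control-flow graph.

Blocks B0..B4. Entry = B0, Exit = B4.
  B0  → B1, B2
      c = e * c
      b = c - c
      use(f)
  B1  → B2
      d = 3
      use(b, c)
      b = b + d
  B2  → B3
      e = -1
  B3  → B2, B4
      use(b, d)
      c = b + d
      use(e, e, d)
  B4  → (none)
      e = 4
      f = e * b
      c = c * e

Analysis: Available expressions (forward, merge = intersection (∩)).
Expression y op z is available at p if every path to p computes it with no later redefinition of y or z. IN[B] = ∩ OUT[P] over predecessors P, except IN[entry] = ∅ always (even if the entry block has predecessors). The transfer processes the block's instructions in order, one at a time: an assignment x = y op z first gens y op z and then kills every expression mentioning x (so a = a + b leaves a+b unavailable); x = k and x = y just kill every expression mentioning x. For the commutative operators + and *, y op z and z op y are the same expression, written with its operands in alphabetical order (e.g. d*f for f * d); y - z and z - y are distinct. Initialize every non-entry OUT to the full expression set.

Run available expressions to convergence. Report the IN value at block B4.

Answer: {b+d}

Derivation:
Converged values:
  B0:   IN={}   OUT={c-c}
  B1:   IN={c-c}   OUT={c-c}
  B2:   IN={}   OUT={}
  B3:   IN={}   OUT={b+d}
  B4:   IN={b+d}   OUT={b*e, b+d}

Merge at B4: IN[B4] = OUT[B3] = {b+d}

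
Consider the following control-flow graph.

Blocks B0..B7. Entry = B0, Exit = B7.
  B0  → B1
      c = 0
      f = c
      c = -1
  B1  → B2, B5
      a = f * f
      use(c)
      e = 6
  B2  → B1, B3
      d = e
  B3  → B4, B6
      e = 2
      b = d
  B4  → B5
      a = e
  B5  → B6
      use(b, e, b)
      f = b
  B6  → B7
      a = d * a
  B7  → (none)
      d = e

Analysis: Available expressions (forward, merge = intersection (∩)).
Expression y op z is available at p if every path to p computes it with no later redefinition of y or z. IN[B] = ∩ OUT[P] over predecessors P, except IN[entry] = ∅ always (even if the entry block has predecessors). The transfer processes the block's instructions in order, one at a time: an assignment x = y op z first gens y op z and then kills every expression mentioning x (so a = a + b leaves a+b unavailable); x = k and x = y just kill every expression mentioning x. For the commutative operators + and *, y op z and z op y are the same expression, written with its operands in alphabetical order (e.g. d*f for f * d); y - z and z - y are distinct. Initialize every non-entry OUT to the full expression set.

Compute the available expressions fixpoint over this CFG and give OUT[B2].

Per-block solution:
  B0:   IN={}   OUT={}
  B1:   IN={}   OUT={f*f}
  B2:   IN={f*f}   OUT={f*f}
  B3:   IN={f*f}   OUT={f*f}
  B4:   IN={f*f}   OUT={f*f}
  B5:   IN={f*f}   OUT={}
  B6:   IN={}   OUT={}
  B7:   IN={}   OUT={}

Merge at B2: IN[B2] = OUT[B1] = {f*f}
Applying B2's transfer function to that IN value gives OUT[B2] (row B2 above).

Answer: {f*f}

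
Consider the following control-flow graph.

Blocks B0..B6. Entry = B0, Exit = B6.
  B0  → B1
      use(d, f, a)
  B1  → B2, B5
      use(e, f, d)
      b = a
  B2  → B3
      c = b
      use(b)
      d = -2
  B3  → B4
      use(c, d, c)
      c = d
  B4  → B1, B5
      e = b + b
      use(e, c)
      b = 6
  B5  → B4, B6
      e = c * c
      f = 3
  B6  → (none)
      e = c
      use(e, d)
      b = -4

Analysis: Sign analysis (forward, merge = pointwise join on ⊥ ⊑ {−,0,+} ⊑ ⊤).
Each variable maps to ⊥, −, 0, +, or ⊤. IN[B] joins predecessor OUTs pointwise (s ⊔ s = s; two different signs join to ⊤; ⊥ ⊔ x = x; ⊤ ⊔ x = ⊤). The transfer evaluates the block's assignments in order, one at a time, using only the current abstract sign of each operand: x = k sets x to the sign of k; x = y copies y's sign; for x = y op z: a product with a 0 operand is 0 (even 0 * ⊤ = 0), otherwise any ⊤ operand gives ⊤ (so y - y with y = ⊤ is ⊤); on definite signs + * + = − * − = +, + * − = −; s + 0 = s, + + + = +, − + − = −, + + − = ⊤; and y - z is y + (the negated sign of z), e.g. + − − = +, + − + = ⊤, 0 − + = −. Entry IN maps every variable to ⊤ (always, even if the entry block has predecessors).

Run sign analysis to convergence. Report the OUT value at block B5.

Answer: {a: ⊤, b: ⊤, c: ⊤, d: ⊤, e: ⊤, f: +}

Derivation:
Per-block solution:
  B0: | IN=(all ⊤) | OUT=(all ⊤)
  B1: | IN=(all ⊤) | OUT=(all ⊤)
  B2: | IN=(all ⊤) | OUT={d:-; rest ⊤}
  B3: | IN={d:-; rest ⊤} | OUT={c:-, d:-; rest ⊤}
  B4: | IN=(all ⊤) | OUT={b:+; rest ⊤}
  B5: | IN=(all ⊤) | OUT={f:+; rest ⊤}
  B6: | IN={f:+; rest ⊤} | OUT={b:-, f:+; rest ⊤}

Merge at B5: IN[B5] = OUT[B1] ⊔ OUT[B4] = {a: ⊤, b: ⊤, c: ⊤, d: ⊤, e: ⊤, f: ⊤}
Applying B5's transfer function to that IN value gives OUT[B5] (row B5 above).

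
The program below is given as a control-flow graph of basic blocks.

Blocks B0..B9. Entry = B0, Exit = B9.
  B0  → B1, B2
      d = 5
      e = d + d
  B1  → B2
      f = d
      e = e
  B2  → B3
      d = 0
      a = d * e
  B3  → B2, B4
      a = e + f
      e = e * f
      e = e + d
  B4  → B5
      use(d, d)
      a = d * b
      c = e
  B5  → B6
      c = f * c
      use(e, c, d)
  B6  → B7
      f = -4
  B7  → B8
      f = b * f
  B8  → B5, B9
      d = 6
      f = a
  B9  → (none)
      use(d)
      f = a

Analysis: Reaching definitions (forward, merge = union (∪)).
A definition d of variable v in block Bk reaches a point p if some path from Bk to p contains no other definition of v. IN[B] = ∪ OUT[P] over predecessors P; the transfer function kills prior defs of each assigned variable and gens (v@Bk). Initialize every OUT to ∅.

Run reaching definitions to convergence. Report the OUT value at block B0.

Answer: {d@B0, e@B0}

Working:
Fixpoint table:
  B0: | IN={} | OUT={d@B0, e@B0}
  B1: | IN={d@B0, e@B0} | OUT={d@B0, e@B1, f@B1}
  B2: | IN={a@B3, d@B0, d@B2, e@B0, e@B1, e@B3, f@B1} | OUT={a@B2, d@B2, e@B0, e@B1, e@B3, f@B1}
  B3: | IN={a@B2, d@B2, e@B0, e@B1, e@B3, f@B1} | OUT={a@B3, d@B2, e@B3, f@B1}
  B4: | IN={a@B3, d@B2, e@B3, f@B1} | OUT={a@B4, c@B4, d@B2, e@B3, f@B1}
  B5: | IN={a@B4, c@B4, c@B5, d@B2, d@B8, e@B3, f@B1, f@B8} | OUT={a@B4, c@B5, d@B2, d@B8, e@B3, f@B1, f@B8}
  B6: | IN={a@B4, c@B5, d@B2, d@B8, e@B3, f@B1, f@B8} | OUT={a@B4, c@B5, d@B2, d@B8, e@B3, f@B6}
  B7: | IN={a@B4, c@B5, d@B2, d@B8, e@B3, f@B6} | OUT={a@B4, c@B5, d@B2, d@B8, e@B3, f@B7}
  B8: | IN={a@B4, c@B5, d@B2, d@B8, e@B3, f@B7} | OUT={a@B4, c@B5, d@B8, e@B3, f@B8}
  B9: | IN={a@B4, c@B5, d@B8, e@B3, f@B8} | OUT={a@B4, c@B5, d@B8, e@B3, f@B9}

B0 is the boundary node: IN[B0] = {}
Applying B0's transfer function to that IN value gives OUT[B0] (row B0 above).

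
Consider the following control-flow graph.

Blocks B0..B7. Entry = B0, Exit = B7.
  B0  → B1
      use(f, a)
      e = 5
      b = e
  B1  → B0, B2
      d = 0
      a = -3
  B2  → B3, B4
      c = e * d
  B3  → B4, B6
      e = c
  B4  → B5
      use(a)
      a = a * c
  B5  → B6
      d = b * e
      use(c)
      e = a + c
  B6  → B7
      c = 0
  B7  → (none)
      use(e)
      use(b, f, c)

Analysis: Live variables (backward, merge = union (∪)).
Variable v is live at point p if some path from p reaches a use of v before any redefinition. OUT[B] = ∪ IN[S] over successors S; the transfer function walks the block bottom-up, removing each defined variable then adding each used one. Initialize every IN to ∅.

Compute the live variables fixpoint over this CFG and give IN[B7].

Answer: {b, c, e, f}

Trace:
Per-block solution:
  B0: | IN={a, f} | OUT={b, e, f}
  B1: | IN={b, e, f} | OUT={a, b, d, e, f}
  B2: | IN={a, b, d, e, f} | OUT={a, b, c, e, f}
  B3: | IN={a, b, c, f} | OUT={a, b, c, e, f}
  B4: | IN={a, b, c, e, f} | OUT={a, b, c, e, f}
  B5: | IN={a, b, c, e, f} | OUT={b, e, f}
  B6: | IN={b, e, f} | OUT={b, c, e, f}
  B7: | IN={b, c, e, f} | OUT={}

B7 is the boundary node: OUT[B7] = {}
Applying B7's transfer function to that OUT value gives IN[B7] (row B7 above).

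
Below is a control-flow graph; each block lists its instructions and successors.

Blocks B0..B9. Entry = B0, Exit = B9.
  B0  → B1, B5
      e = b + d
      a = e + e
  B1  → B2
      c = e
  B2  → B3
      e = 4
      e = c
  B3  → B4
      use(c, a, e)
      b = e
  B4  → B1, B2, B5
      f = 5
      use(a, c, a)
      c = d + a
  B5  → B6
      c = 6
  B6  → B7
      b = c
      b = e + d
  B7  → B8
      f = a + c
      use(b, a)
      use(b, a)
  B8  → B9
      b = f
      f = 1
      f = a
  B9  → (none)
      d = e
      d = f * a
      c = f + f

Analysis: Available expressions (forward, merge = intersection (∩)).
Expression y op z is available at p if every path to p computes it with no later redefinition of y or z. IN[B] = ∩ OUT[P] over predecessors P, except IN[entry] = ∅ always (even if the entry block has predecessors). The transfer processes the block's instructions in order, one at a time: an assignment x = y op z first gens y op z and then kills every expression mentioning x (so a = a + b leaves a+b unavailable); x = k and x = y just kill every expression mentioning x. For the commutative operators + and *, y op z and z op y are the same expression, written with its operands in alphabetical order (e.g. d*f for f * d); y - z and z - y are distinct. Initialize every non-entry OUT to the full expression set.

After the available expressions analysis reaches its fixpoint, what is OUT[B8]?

Answer: {a+c, d+e}

Derivation:
Fixpoint table:
  B0: | IN={} | OUT={b+d, e+e}
  B1: | IN={} | OUT={}
  B2: | IN={} | OUT={}
  B3: | IN={} | OUT={}
  B4: | IN={} | OUT={a+d}
  B5: | IN={} | OUT={}
  B6: | IN={} | OUT={d+e}
  B7: | IN={d+e} | OUT={a+c, d+e}
  B8: | IN={a+c, d+e} | OUT={a+c, d+e}
  B9: | IN={a+c, d+e} | OUT={a*f, f+f}

Merge at B8: IN[B8] = OUT[B7] = {a+c, d+e}
Applying B8's transfer function to that IN value gives OUT[B8] (row B8 above).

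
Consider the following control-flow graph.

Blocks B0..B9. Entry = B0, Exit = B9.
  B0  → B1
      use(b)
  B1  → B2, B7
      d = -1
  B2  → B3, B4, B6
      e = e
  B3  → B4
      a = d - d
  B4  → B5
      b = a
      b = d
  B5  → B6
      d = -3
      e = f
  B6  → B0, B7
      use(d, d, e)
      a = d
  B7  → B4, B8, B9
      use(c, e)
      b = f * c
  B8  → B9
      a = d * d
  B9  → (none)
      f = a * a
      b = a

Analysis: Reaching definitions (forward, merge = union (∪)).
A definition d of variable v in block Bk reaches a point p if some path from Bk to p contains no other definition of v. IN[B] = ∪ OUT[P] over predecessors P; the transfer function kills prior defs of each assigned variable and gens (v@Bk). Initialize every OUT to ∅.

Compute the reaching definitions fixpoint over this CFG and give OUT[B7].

Per-block solution:
  B0:   IN={a@B6, b@B4, d@B1, d@B5, e@B2, e@B5}   OUT={a@B6, b@B4, d@B1, d@B5, e@B2, e@B5}
  B1:   IN={a@B6, b@B4, d@B1, d@B5, e@B2, e@B5}   OUT={a@B6, b@B4, d@B1, e@B2, e@B5}
  B2:   IN={a@B6, b@B4, d@B1, e@B2, e@B5}   OUT={a@B6, b@B4, d@B1, e@B2}
  B3:   IN={a@B6, b@B4, d@B1, e@B2}   OUT={a@B3, b@B4, d@B1, e@B2}
  B4:   IN={a@B3, a@B6, b@B4, b@B7, d@B1, d@B5, e@B2, e@B5}   OUT={a@B3, a@B6, b@B4, d@B1, d@B5, e@B2, e@B5}
  B5:   IN={a@B3, a@B6, b@B4, d@B1, d@B5, e@B2, e@B5}   OUT={a@B3, a@B6, b@B4, d@B5, e@B5}
  B6:   IN={a@B3, a@B6, b@B4, d@B1, d@B5, e@B2, e@B5}   OUT={a@B6, b@B4, d@B1, d@B5, e@B2, e@B5}
  B7:   IN={a@B6, b@B4, d@B1, d@B5, e@B2, e@B5}   OUT={a@B6, b@B7, d@B1, d@B5, e@B2, e@B5}
  B8:   IN={a@B6, b@B7, d@B1, d@B5, e@B2, e@B5}   OUT={a@B8, b@B7, d@B1, d@B5, e@B2, e@B5}
  B9:   IN={a@B6, a@B8, b@B7, d@B1, d@B5, e@B2, e@B5}   OUT={a@B6, a@B8, b@B9, d@B1, d@B5, e@B2, e@B5, f@B9}

Merge at B7: IN[B7] = OUT[B1] ⊔ OUT[B6] = {a@B6, b@B4, d@B1, d@B5, e@B2, e@B5}
Applying B7's transfer function to that IN value gives OUT[B7] (row B7 above).

Answer: {a@B6, b@B7, d@B1, d@B5, e@B2, e@B5}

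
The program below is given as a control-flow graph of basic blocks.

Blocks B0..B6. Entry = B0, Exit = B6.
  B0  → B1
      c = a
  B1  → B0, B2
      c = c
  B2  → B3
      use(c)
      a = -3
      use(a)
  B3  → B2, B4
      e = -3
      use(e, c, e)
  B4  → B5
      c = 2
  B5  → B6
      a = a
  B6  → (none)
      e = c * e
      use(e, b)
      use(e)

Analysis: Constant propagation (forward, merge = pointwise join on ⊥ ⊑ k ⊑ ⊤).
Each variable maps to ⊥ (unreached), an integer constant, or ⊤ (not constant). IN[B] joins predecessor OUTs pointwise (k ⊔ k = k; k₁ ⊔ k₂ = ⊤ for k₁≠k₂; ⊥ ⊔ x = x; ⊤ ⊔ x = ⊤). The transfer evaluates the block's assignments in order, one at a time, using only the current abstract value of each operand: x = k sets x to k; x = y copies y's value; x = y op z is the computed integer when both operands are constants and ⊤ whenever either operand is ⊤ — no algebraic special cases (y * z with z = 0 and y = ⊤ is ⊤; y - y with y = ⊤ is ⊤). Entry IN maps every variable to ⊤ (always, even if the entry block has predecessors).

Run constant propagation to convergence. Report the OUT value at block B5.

Converged values:
  B0:  IN=(all ⊤)  OUT=(all ⊤)
  B1:  IN=(all ⊤)  OUT=(all ⊤)
  B2:  IN=(all ⊤)  OUT={a:-3; rest ⊤}
  B3:  IN={a:-3; rest ⊤}  OUT={a:-3, e:-3; rest ⊤}
  B4:  IN={a:-3, e:-3; rest ⊤}  OUT={a:-3, c:2, e:-3; rest ⊤}
  B5:  IN={a:-3, c:2, e:-3; rest ⊤}  OUT={a:-3, c:2, e:-3; rest ⊤}
  B6:  IN={a:-3, c:2, e:-3; rest ⊤}  OUT={a:-3, c:2, e:-6; rest ⊤}

Merge at B5: IN[B5] = OUT[B4] = {a: -3, b: ⊤, c: 2, d: ⊤, e: -3, f: ⊤}
Applying B5's transfer function to that IN value gives OUT[B5] (row B5 above).

Answer: {a: -3, b: ⊤, c: 2, d: ⊤, e: -3, f: ⊤}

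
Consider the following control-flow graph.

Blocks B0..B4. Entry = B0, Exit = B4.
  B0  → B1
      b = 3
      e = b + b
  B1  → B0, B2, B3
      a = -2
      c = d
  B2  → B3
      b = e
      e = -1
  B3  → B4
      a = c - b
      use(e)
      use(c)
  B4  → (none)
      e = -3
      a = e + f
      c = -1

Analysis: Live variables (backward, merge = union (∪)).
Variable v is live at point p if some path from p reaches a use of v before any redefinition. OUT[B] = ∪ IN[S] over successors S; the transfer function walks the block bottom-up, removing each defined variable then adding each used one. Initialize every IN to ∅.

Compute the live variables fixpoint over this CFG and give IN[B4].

Answer: {f}

Trace:
Per-block solution:
  B0: | IN={d, f} | OUT={b, d, e, f}
  B1: | IN={b, d, e, f} | OUT={b, c, d, e, f}
  B2: | IN={c, e, f} | OUT={b, c, e, f}
  B3: | IN={b, c, e, f} | OUT={f}
  B4: | IN={f} | OUT={}

B4 is the boundary node: OUT[B4] = {}
Applying B4's transfer function to that OUT value gives IN[B4] (row B4 above).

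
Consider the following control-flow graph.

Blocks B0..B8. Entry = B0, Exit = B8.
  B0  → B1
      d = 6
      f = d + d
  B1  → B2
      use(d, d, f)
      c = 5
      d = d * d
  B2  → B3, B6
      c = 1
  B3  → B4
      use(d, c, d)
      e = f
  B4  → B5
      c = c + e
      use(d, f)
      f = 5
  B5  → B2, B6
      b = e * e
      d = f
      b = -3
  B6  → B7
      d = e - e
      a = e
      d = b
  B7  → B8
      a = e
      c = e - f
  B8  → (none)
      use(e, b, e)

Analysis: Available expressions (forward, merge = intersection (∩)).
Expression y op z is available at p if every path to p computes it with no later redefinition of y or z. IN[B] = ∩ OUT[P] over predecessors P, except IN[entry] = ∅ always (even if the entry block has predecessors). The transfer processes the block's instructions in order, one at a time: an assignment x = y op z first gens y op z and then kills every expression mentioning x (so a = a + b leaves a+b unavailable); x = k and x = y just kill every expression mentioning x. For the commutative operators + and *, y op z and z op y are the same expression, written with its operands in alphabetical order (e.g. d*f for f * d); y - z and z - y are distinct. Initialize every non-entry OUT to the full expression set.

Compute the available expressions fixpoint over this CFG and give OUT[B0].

Answer: {d+d}

Working:
Converged values:
  B0:  IN={}  OUT={d+d}
  B1:  IN={d+d}  OUT={}
  B2:  IN={}  OUT={}
  B3:  IN={}  OUT={}
  B4:  IN={}  OUT={}
  B5:  IN={}  OUT={e*e}
  B6:  IN={}  OUT={e-e}
  B7:  IN={e-e}  OUT={e-e, e-f}
  B8:  IN={e-e, e-f}  OUT={e-e, e-f}

B0 is the boundary node: IN[B0] = {}
Applying B0's transfer function to that IN value gives OUT[B0] (row B0 above).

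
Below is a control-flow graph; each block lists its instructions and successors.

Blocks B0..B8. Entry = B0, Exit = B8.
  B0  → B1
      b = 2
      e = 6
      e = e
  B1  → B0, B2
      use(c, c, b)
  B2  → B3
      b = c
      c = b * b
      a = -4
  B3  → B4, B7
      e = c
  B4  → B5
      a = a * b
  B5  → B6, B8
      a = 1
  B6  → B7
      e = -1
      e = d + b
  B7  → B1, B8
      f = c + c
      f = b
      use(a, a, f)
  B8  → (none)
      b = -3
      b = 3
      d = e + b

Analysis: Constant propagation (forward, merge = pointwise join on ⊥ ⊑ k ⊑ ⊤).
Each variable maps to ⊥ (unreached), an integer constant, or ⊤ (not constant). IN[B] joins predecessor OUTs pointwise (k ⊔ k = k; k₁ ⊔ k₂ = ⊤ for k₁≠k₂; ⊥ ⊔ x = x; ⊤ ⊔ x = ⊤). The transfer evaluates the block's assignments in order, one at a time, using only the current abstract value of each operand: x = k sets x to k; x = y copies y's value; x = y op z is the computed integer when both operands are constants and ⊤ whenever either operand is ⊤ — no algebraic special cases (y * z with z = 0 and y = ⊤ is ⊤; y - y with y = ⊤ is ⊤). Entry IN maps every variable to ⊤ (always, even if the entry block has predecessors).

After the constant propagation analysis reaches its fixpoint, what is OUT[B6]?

Per-block solution:
  B0:   IN=(all ⊤)   OUT={b:2, e:6; rest ⊤}
  B1:   IN=(all ⊤)   OUT=(all ⊤)
  B2:   IN=(all ⊤)   OUT={a:-4; rest ⊤}
  B3:   IN={a:-4; rest ⊤}   OUT={a:-4; rest ⊤}
  B4:   IN={a:-4; rest ⊤}   OUT=(all ⊤)
  B5:   IN=(all ⊤)   OUT={a:1; rest ⊤}
  B6:   IN={a:1; rest ⊤}   OUT={a:1; rest ⊤}
  B7:   IN=(all ⊤)   OUT=(all ⊤)
  B8:   IN=(all ⊤)   OUT={b:3; rest ⊤}

Merge at B6: IN[B6] = OUT[B5] = {a: 1, b: ⊤, c: ⊤, d: ⊤, e: ⊤, f: ⊤}
Applying B6's transfer function to that IN value gives OUT[B6] (row B6 above).

Answer: {a: 1, b: ⊤, c: ⊤, d: ⊤, e: ⊤, f: ⊤}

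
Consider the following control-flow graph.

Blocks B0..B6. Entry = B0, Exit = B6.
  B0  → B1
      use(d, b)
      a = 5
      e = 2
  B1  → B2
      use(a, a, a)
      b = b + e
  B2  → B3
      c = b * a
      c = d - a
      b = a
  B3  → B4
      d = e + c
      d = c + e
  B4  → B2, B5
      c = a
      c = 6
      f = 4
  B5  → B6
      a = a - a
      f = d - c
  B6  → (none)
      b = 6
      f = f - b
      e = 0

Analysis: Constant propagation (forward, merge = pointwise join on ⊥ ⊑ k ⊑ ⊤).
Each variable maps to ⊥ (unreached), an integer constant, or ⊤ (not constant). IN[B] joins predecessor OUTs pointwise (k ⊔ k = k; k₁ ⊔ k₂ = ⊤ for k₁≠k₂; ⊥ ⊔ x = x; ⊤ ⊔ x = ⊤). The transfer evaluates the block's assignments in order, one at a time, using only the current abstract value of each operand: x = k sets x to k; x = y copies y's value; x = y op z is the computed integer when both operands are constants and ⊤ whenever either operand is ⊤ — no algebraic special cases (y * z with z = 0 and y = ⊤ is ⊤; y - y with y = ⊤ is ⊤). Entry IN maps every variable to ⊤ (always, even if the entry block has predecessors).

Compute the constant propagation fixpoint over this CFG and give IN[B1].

Answer: {a: 5, b: ⊤, c: ⊤, d: ⊤, e: 2, f: ⊤}

Working:
Per-block solution:
  B0:   IN=(all ⊤)   OUT={a:5, e:2; rest ⊤}
  B1:   IN={a:5, e:2; rest ⊤}   OUT={a:5, e:2; rest ⊤}
  B2:   IN={a:5, e:2; rest ⊤}   OUT={a:5, b:5, e:2; rest ⊤}
  B3:   IN={a:5, b:5, e:2; rest ⊤}   OUT={a:5, b:5, e:2; rest ⊤}
  B4:   IN={a:5, b:5, e:2; rest ⊤}   OUT={a:5, b:5, c:6, e:2, f:4; rest ⊤}
  B5:   IN={a:5, b:5, c:6, e:2, f:4; rest ⊤}   OUT={a:0, b:5, c:6, e:2; rest ⊤}
  B6:   IN={a:0, b:5, c:6, e:2; rest ⊤}   OUT={a:0, b:6, c:6, e:0; rest ⊤}

Merge at B1: IN[B1] = OUT[B0] = {a: 5, b: ⊤, c: ⊤, d: ⊤, e: 2, f: ⊤}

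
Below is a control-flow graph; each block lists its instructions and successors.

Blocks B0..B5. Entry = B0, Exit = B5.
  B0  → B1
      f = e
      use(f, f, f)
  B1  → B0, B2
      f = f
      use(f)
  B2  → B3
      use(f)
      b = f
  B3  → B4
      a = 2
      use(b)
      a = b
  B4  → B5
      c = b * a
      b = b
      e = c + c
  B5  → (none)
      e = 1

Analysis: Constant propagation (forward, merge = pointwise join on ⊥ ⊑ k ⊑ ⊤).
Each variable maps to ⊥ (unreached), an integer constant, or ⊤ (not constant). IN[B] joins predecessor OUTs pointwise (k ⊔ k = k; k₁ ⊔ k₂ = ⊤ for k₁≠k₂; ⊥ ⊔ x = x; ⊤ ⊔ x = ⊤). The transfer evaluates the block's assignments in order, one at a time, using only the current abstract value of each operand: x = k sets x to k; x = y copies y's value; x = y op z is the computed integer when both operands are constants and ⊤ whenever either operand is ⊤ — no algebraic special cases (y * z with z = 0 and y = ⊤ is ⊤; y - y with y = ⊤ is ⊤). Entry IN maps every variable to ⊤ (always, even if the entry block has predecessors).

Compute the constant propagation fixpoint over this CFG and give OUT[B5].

Answer: {a: ⊤, b: ⊤, c: ⊤, d: ⊤, e: 1, f: ⊤}

Trace:
Converged values:
  B0: | IN=(all ⊤) | OUT=(all ⊤)
  B1: | IN=(all ⊤) | OUT=(all ⊤)
  B2: | IN=(all ⊤) | OUT=(all ⊤)
  B3: | IN=(all ⊤) | OUT=(all ⊤)
  B4: | IN=(all ⊤) | OUT=(all ⊤)
  B5: | IN=(all ⊤) | OUT={e:1; rest ⊤}

Merge at B5: IN[B5] = OUT[B4] = {a: ⊤, b: ⊤, c: ⊤, d: ⊤, e: ⊤, f: ⊤}
Applying B5's transfer function to that IN value gives OUT[B5] (row B5 above).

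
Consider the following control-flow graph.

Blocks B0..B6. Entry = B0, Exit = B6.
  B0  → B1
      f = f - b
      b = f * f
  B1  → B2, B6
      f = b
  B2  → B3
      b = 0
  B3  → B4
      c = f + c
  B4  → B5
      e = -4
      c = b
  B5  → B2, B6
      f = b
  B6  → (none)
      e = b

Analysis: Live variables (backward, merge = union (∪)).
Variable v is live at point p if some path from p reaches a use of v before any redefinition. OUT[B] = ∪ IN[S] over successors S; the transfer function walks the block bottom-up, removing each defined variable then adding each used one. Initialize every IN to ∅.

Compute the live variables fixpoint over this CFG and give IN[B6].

Per-block solution:
  B0:  IN={b, c, f}  OUT={b, c}
  B1:  IN={b, c}  OUT={b, c, f}
  B2:  IN={c, f}  OUT={b, c, f}
  B3:  IN={b, c, f}  OUT={b}
  B4:  IN={b}  OUT={b, c}
  B5:  IN={b, c}  OUT={b, c, f}
  B6:  IN={b}  OUT={}

B6 is the boundary node: OUT[B6] = {}
Applying B6's transfer function to that OUT value gives IN[B6] (row B6 above).

Answer: {b}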